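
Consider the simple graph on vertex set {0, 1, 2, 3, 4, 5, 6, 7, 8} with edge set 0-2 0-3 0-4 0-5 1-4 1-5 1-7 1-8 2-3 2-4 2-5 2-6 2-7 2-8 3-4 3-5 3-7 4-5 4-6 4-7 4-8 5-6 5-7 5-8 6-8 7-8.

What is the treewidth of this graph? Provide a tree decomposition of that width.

Every bag has size at most 5, so the width is 5 − 1 = 4 and tw(G) ≤ 4. On the other hand G contains the 5-clique {1, 4, 5, 7, 8}. A clique must lie in a single bag of any decomposition, so no decomposition can have width below 4. Therefore the treewidth is 4.

Treewidth 4.
Bags: B1 = {0, 2, 3, 4, 5}  B2 = {2, 3, 4, 5, 7}  B3 = {2, 4, 5, 7, 8}  B4 = {1, 4, 5, 7, 8}  B5 = {2, 4, 5, 6, 8}
Tree: B1–B2, B2–B3, B3–B4, B3–B5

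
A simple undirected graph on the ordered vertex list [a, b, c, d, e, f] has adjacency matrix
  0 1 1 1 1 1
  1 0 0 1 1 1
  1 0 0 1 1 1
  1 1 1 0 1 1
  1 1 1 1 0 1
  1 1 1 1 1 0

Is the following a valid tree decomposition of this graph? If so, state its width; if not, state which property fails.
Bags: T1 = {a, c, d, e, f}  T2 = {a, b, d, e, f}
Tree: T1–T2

Yes; width 4.

Vertex coverage: the bags together contain {a, b, c, d, e, f}, the full vertex set. Edge coverage: each edge of G has both endpoints in at least one bag. Running intersection: for every vertex, the bags containing it form a connected subtree. All three properties hold, so this is a valid tree decomposition of width max|bag| − 1 = 4, and hence tw(G) ≤ 4.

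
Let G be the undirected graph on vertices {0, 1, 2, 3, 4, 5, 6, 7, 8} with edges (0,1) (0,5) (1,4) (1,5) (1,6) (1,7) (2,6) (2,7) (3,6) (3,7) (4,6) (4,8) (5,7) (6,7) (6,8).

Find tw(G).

A width-2 tree decomposition is:
Bags: B1 = {3, 6, 7}  B2 = {1, 6, 7}  B3 = {1, 5, 7}  B4 = {2, 6, 7}  B5 = {0, 1, 5}  B6 = {1, 4, 6}  B7 = {4, 6, 8}
Tree: B1–B2, B2–B3, B1–B4, B3–B5, B2–B6, B6–B7
Every bag has size at most 3, so the width is 3 − 1 = 2 and tw(G) ≤ 2. For the lower bound, the 3 vertices {0, 1, 5} are pairwise adjacent, and any tree decomposition puts a clique entirely inside one bag — forcing width ≥ 2. Combining the bounds, tw(G) = 2.

2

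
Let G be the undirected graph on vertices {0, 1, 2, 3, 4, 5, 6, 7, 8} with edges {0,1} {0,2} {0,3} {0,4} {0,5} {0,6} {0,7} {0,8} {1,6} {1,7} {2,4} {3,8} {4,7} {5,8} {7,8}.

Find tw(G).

2

A width-2 tree decomposition is:
Bags: B1 = {0, 7, 8}  B2 = {0, 5, 8}  B3 = {0, 1, 7}  B4 = {0, 4, 7}  B5 = {0, 3, 8}  B6 = {0, 1, 6}  B7 = {0, 2, 4}
Tree: B1–B2, B1–B3, B3–B4, B2–B5, B3–B6, B4–B7
Each bag holds 3 vertices, so the decomposition has width 2, which upper-bounds the treewidth. Conversely, {0, 2, 4} is a clique of size 3, and the vertices of any clique must share a bag in every tree decomposition; so some bag has ≥ 3 vertices and tw(G) ≥ 2. Hence tw(G) = 2 exactly.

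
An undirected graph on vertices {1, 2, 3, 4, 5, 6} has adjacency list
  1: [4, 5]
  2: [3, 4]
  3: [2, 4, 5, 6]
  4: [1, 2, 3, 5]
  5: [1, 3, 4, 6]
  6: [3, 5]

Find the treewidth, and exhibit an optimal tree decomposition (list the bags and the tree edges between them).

Every bag has size at most 3, so the width is 3 − 1 = 2 and tw(G) ≤ 2. For the lower bound, the 3 vertices {1, 4, 5} are pairwise adjacent, and any tree decomposition puts a clique entirely inside one bag — forcing width ≥ 2. Combining the bounds, tw(G) = 2.

Treewidth 2.
Bags: B1 = {1, 4, 5}  B2 = {3, 4, 5}  B3 = {2, 3, 4}  B4 = {3, 5, 6}
Tree: B1–B2, B2–B3, B2–B4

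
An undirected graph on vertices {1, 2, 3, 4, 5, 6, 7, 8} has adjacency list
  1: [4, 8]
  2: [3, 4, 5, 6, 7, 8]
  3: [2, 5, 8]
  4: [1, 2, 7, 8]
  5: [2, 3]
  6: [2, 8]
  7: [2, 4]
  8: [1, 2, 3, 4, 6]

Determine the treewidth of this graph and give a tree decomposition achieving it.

Treewidth 2.
One such decomposition:
Bags: B1 = {2, 3, 8}  B2 = {2, 3, 5}  B3 = {2, 4, 8}  B4 = {2, 6, 8}  B5 = {1, 4, 8}  B6 = {2, 4, 7}
Tree: B1–B2, B1–B3, B1–B4, B3–B5, B3–B6

The largest bag has 3 vertices, giving width 2; this decomposition certifies tw(G) ≤ 2. On the other hand G contains the 3-clique {1, 4, 8}. A clique must lie in a single bag of any decomposition, so no decomposition can have width below 2. The upper and lower bounds meet at 2, so that is the treewidth.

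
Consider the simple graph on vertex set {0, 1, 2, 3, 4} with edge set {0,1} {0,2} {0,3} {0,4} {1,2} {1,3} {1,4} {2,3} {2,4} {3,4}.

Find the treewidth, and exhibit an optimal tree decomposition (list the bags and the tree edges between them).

With just one bag of size 5, the width is 5 − 1 = 4, so tw(G) ≤ 4. For the lower bound, the 5 vertices {0, 1, 2, 3, 4} are pairwise adjacent, and any tree decomposition puts a clique entirely inside one bag — forcing width ≥ 4. Hence tw(G) = 4 exactly.

Treewidth 4.
One optimal decomposition is:
Bags: B1 = {0, 1, 2, 3, 4}
Tree: (single bag)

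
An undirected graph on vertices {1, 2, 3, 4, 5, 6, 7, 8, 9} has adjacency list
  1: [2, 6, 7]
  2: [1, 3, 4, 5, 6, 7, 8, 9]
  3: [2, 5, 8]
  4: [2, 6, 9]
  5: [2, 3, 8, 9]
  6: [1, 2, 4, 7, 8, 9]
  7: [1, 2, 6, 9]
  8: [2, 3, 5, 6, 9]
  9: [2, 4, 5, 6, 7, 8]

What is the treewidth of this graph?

3

A width-3 tree decomposition is:
Bags: B1 = {2, 5, 8, 9}  B2 = {2, 6, 8, 9}  B3 = {2, 6, 7, 9}  B4 = {1, 2, 6, 7}  B5 = {2, 3, 5, 8}  B6 = {2, 4, 6, 9}
Tree: B1–B2, B2–B3, B3–B4, B1–B5, B3–B6
Each bag holds 4 vertices, so the decomposition has width 3, which upper-bounds the treewidth. Conversely, {2, 3, 5, 8} is a clique of size 4, and the vertices of any clique must share a bag in every tree decomposition; so some bag has ≥ 4 vertices and tw(G) ≥ 3. Hence tw(G) = 3 exactly.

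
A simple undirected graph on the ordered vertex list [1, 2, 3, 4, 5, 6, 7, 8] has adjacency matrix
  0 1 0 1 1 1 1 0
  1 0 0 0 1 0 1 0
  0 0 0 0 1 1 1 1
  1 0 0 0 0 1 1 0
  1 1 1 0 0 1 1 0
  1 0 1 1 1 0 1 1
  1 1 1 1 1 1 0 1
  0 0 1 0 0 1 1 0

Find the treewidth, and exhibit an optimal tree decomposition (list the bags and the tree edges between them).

Treewidth 3.
Bags: B1 = {1, 2, 5, 7}  B2 = {1, 5, 6, 7}  B3 = {3, 5, 6, 7}  B4 = {1, 4, 6, 7}  B5 = {3, 6, 7, 8}
Tree: B1–B2, B2–B3, B2–B4, B3–B5

The largest bag has 4 vertices, giving width 3; this decomposition certifies tw(G) ≤ 3. For the lower bound, the 4 vertices {1, 2, 5, 7} are pairwise adjacent, and any tree decomposition puts a clique entirely inside one bag — forcing width ≥ 3. Hence tw(G) = 3 exactly.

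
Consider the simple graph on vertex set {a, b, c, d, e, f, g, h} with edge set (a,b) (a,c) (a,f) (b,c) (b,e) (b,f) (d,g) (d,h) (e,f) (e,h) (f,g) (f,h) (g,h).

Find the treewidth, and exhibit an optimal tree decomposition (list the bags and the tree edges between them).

The largest bag has 3 vertices, giving width 2; this decomposition certifies tw(G) ≤ 2. On the other hand G contains the 3-clique {d, g, h}. A clique must lie in a single bag of any decomposition, so no decomposition can have width below 2. The upper and lower bounds meet at 2, so that is the treewidth.

Treewidth 2.
One such decomposition:
Bags: B1 = {e, f, h}  B2 = {f, g, h}  B3 = {b, e, f}  B4 = {a, b, f}  B5 = {a, b, c}  B6 = {d, g, h}
Tree: B1–B2, B1–B3, B3–B4, B4–B5, B2–B6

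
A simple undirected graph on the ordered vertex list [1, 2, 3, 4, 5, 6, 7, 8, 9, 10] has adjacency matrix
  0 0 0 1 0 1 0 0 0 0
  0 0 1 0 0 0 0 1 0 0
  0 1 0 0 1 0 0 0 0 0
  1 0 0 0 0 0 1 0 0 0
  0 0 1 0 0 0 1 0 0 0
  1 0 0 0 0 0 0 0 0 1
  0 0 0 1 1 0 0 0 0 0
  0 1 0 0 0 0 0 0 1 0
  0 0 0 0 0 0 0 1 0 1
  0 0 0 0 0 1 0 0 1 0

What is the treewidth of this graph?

A width-2 tree decomposition is:
Bags: B1 = {3, 5, 7}  B2 = {3, 4, 7}  B3 = {1, 3, 4}  B4 = {1, 3, 6}  B5 = {3, 6, 10}  B6 = {3, 9, 10}  B7 = {3, 8, 9}  B8 = {2, 3, 8}
Tree: B1–B2, B2–B3, B3–B4, B4–B5, B5–B6, B6–B7, B7–B8
Every bag has size at most 3, so the width is 3 − 1 = 2 and tw(G) ≤ 2. For the lower bound, G contains the cycle 3–5–7–4–1–6–10–9–8–2–3, so G is not a forest; only forests have treewidth ≤ 1, hence tw(G) ≥ 2. Combining the bounds, tw(G) = 2.

2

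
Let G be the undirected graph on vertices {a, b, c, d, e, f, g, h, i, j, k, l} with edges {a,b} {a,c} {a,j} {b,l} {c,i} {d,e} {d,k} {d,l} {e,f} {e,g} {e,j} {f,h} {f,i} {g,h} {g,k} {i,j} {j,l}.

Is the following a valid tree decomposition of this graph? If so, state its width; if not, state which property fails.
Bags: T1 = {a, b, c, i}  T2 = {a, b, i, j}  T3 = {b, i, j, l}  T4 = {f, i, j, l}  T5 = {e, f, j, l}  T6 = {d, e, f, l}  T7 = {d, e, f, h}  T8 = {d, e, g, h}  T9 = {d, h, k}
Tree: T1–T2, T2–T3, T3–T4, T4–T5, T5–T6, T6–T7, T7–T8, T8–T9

No — edge (g,k) lies in no bag.

A tree decomposition must satisfy three properties: every vertex lies in some bag; for every edge, both endpoints lie together in some bag; and for every vertex, the bags containing it form a connected subtree. Here edge (g,k) lies in no bag, so the decomposition is invalid.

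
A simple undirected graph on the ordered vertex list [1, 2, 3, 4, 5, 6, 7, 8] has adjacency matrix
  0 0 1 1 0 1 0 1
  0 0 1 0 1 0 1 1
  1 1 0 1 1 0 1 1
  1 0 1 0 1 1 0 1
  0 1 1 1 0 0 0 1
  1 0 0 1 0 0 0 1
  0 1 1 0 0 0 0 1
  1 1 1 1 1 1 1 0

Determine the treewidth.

3

A width-3 tree decomposition is:
Bags: B1 = {1, 3, 4, 8}  B2 = {1, 4, 6, 8}  B3 = {3, 4, 5, 8}  B4 = {2, 3, 5, 8}  B5 = {2, 3, 7, 8}
Tree: B1–B2, B1–B3, B3–B4, B4–B5
Each bag holds 4 vertices, so the decomposition has width 3, which upper-bounds the treewidth. On the other hand G contains the 4-clique {1, 3, 4, 8}. A clique must lie in a single bag of any decomposition, so no decomposition can have width below 3. Combining the bounds, tw(G) = 3.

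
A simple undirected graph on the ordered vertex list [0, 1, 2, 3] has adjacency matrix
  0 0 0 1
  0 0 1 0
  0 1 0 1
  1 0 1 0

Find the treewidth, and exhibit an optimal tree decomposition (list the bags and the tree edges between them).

The largest bag has 2 vertices, giving width 1; this decomposition certifies tw(G) ≤ 1. G has an edge, so its treewidth is at least 1. The upper and lower bounds meet at 1, so that is the treewidth.

Treewidth 1.
Bags: B1 = {0, 3}  B2 = {2, 3}  B3 = {1, 2}
Tree: B1–B2, B2–B3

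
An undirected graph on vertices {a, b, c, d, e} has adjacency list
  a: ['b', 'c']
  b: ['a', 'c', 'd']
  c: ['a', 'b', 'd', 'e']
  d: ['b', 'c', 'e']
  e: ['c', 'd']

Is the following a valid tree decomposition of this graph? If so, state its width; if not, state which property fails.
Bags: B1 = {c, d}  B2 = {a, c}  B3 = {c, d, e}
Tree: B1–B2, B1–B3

No — vertex b appears in no bag.

A tree decomposition must satisfy three properties: every vertex lies in some bag; for every edge, both endpoints lie together in some bag; and for every vertex, the bags containing it form a connected subtree. Here vertex b appears in no bag, so the decomposition is invalid.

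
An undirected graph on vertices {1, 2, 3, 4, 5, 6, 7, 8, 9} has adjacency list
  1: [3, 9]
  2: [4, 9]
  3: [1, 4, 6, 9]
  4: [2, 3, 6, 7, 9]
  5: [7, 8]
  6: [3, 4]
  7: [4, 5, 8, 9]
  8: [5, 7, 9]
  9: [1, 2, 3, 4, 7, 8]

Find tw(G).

2

A width-2 tree decomposition is:
Bags: B1 = {1, 3, 9}  B2 = {3, 4, 9}  B3 = {2, 4, 9}  B4 = {4, 7, 9}  B5 = {7, 8, 9}  B6 = {3, 4, 6}  B7 = {5, 7, 8}
Tree: B1–B2, B2–B3, B2–B4, B4–B5, B2–B6, B5–B7
Every bag has size at most 3, so the width is 3 − 1 = 2 and tw(G) ≤ 2. For the lower bound, the 3 vertices {7, 8, 9} are pairwise adjacent, and any tree decomposition puts a clique entirely inside one bag — forcing width ≥ 2. Hence tw(G) = 2 exactly.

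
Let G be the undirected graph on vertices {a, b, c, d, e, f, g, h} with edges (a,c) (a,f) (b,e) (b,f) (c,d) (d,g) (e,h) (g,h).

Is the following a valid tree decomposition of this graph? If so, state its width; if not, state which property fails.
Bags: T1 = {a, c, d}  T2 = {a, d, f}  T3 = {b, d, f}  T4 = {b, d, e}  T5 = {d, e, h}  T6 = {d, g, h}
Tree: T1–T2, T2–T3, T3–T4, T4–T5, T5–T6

Yes; width 2.

Every vertex of G appears in some bag (union = {a, b, c, d, e, f, g, h}); every edge is covered by a bag; and for each vertex v the set of bags containing v is connected in the bag tree. The decomposition is therefore valid. The largest bag has 3 vertices, so the width is 2.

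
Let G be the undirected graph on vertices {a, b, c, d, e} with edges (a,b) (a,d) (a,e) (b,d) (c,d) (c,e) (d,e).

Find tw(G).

A width-2 tree decomposition is:
Bags: B1 = {c, d, e}  B2 = {a, d, e}  B3 = {a, b, d}
Tree: B1–B2, B2–B3
Each bag holds 3 vertices, so the decomposition has width 2, which upper-bounds the treewidth. For the lower bound, the 3 vertices {c, d, e} are pairwise adjacent, and any tree decomposition puts a clique entirely inside one bag — forcing width ≥ 2. Hence tw(G) = 2 exactly.

2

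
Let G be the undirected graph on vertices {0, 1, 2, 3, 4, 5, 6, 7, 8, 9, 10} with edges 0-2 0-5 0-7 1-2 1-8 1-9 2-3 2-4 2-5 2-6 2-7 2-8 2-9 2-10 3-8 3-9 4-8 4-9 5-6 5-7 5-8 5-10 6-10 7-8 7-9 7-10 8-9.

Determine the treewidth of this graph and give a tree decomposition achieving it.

Treewidth 3.
Bags: B1 = {1, 2, 8, 9}  B2 = {2, 7, 8, 9}  B3 = {2, 5, 7, 8}  B4 = {2, 5, 7, 10}  B5 = {2, 4, 8, 9}  B6 = {2, 3, 8, 9}  B7 = {2, 5, 6, 10}  B8 = {0, 2, 5, 7}
Tree: B1–B2, B2–B3, B3–B4, B1–B5, B5–B6, B4–B7, B4–B8

The largest bag has 4 vertices, giving width 3; this decomposition certifies tw(G) ≤ 3. Conversely, {0, 2, 5, 7} is a clique of size 4, and the vertices of any clique must share a bag in every tree decomposition; so some bag has ≥ 4 vertices and tw(G) ≥ 3. The upper and lower bounds meet at 3, so that is the treewidth.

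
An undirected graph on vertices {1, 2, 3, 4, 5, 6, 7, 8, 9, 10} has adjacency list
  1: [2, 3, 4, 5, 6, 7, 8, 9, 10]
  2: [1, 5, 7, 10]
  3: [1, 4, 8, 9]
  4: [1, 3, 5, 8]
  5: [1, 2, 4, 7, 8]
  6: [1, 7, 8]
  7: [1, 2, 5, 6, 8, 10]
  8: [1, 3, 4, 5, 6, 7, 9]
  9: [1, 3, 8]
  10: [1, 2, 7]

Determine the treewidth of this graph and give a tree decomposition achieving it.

The largest bag has 4 vertices, giving width 3; this decomposition certifies tw(G) ≤ 3. On the other hand G contains the 4-clique {1, 3, 8, 9}. A clique must lie in a single bag of any decomposition, so no decomposition can have width below 3. Hence tw(G) = 3 exactly.

Treewidth 3.
Bags: B1 = {1, 5, 7, 8}  B2 = {1, 2, 5, 7}  B3 = {1, 4, 5, 8}  B4 = {1, 6, 7, 8}  B5 = {1, 2, 7, 10}  B6 = {1, 3, 4, 8}  B7 = {1, 3, 8, 9}
Tree: B1–B2, B1–B3, B1–B4, B2–B5, B3–B6, B6–B7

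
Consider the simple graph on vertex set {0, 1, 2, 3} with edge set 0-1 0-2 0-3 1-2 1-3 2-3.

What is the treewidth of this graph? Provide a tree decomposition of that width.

With just one bag of size 4, the width is 4 − 1 = 3, so tw(G) ≤ 3. On the other hand G contains the 4-clique {0, 1, 2, 3}. A clique must lie in a single bag of any decomposition, so no decomposition can have width below 3. Combining the bounds, tw(G) = 3.

Treewidth 3.
Bags: B1 = {0, 1, 2, 3}
Tree: (single bag)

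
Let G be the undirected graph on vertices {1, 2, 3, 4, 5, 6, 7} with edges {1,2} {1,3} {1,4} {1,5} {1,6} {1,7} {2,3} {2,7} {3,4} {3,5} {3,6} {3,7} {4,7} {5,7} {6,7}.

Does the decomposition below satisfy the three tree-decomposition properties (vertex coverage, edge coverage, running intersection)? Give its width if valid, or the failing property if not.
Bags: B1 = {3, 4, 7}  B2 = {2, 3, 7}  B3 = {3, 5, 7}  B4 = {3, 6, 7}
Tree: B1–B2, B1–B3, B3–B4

No — vertex 1 appears in no bag.

A tree decomposition must satisfy three properties: every vertex lies in some bag; for every edge, both endpoints lie together in some bag; and for every vertex, the bags containing it form a connected subtree. Here vertex 1 appears in no bag, so the decomposition is invalid.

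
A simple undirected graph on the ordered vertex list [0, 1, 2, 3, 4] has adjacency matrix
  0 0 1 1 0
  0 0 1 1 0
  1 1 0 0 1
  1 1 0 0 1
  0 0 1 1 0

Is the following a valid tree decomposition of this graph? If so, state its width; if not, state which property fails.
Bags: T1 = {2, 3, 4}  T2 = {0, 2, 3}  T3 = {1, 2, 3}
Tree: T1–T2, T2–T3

Yes; width 2.

Checking the three conditions: (i) the bags cover all of {0, 1, 2, 3, 4}; (ii) for each edge, some bag contains both endpoints; (iii) the bags containing any fixed vertex form a subtree. All hold, so the decomposition is valid with width 3 − 1 = 2.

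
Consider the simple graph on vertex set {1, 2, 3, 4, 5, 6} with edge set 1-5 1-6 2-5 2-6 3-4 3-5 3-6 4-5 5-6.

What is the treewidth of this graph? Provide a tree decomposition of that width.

Treewidth 2.
Bags: B1 = {3, 4, 5}  B2 = {3, 5, 6}  B3 = {1, 5, 6}  B4 = {2, 5, 6}
Tree: B1–B2, B2–B3, B3–B4

Each bag holds 3 vertices, so the decomposition has width 2, which upper-bounds the treewidth. On the other hand G contains the 3-clique {3, 4, 5}. A clique must lie in a single bag of any decomposition, so no decomposition can have width below 2. Hence tw(G) = 2 exactly.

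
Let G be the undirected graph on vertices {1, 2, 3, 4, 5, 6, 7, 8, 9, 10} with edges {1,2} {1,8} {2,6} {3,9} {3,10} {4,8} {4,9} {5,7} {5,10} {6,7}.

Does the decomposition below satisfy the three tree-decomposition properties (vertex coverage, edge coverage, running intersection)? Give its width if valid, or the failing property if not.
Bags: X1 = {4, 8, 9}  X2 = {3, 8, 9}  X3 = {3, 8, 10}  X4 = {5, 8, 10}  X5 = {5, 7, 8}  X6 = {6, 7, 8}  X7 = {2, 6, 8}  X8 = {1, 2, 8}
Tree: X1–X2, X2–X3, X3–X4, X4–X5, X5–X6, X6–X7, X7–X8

Vertex coverage: the bags together contain {1, 2, 3, 4, 5, 6, 7, 8, 9, 10}, the full vertex set. Edge coverage: each edge of G has both endpoints in at least one bag. Running intersection: for every vertex, the bags containing it form a connected subtree. All three properties hold, so this is a valid tree decomposition of width max|bag| − 1 = 2, and hence tw(G) ≤ 2.

Yes; width 2.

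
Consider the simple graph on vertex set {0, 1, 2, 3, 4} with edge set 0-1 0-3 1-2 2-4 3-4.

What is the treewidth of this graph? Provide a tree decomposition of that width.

The largest bag has 3 vertices, giving width 2; this decomposition certifies tw(G) ≤ 2. Since 0–1–2–4–3–0 is a cycle in G, G is not acyclic. Forests are exactly the graphs of treewidth ≤ 1, so tw(G) ≥ 2. Combining the bounds, tw(G) = 2.

Treewidth 2.
Bags: B1 = {0, 1, 2}  B2 = {0, 2, 4}  B3 = {0, 3, 4}
Tree: B1–B2, B2–B3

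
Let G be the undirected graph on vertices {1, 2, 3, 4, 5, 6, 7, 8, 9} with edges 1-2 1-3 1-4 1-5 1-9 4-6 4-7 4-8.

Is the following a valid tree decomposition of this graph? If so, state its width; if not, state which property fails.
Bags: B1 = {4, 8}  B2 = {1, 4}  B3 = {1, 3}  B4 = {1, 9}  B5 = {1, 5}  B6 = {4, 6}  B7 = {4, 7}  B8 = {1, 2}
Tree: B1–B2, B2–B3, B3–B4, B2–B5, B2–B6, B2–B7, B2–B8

Every vertex of G appears in some bag (union = {1, 2, 3, 4, 5, 6, 7, 8, 9}); every edge is covered by a bag; and for each vertex v the set of bags containing v is connected in the bag tree. The decomposition is therefore valid. The largest bag has 2 vertices, so the width is 1.

Yes; width 1.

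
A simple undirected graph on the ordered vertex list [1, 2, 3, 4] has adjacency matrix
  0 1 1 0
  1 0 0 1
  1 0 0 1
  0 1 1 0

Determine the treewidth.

2

A width-2 tree decomposition is:
Bags: B1 = {1, 2, 3}  B2 = {2, 3, 4}
Tree: B1–B2
Each bag holds 3 vertices, so the decomposition has width 2, which upper-bounds the treewidth. Since 3–1–2–4–3 is a cycle in G, G is not acyclic. Forests are exactly the graphs of treewidth ≤ 1, so tw(G) ≥ 2. Therefore the treewidth is 2.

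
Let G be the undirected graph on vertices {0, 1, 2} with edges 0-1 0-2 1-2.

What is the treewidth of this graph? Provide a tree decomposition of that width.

With just one bag of size 3, the width is 3 − 1 = 2, so tw(G) ≤ 2. On the other hand G contains the 3-clique {0, 1, 2}. A clique must lie in a single bag of any decomposition, so no decomposition can have width below 2. The upper and lower bounds meet at 2, so that is the treewidth.

Treewidth 2.
Bags: B1 = {0, 1, 2}
Tree: (single bag)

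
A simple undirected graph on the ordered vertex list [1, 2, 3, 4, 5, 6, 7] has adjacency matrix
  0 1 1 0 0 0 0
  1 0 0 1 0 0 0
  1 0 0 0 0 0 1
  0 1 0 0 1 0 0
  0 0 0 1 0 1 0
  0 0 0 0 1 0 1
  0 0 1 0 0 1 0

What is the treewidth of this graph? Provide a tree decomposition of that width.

The largest bag has 3 vertices, giving width 2; this decomposition certifies tw(G) ≤ 2. For the lower bound, G contains the cycle 5–4–2–1–3–7–6–5, so G is not a forest; only forests have treewidth ≤ 1, hence tw(G) ≥ 2. Combining the bounds, tw(G) = 2.

Treewidth 2.
One optimal decomposition is:
Bags: B1 = {2, 4, 5}  B2 = {1, 2, 5}  B3 = {1, 3, 5}  B4 = {3, 5, 7}  B5 = {5, 6, 7}
Tree: B1–B2, B2–B3, B3–B4, B4–B5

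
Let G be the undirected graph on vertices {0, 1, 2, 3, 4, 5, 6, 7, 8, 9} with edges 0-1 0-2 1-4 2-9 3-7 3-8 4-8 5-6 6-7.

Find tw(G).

1

A width-1 tree decomposition is:
Bags: B1 = {2, 9}  B2 = {0, 2}  B3 = {0, 1}  B4 = {1, 4}  B5 = {4, 8}  B6 = {3, 8}  B7 = {3, 7}  B8 = {6, 7}  B9 = {5, 6}
Tree: B1–B2, B2–B3, B3–B4, B4–B5, B5–B6, B6–B7, B7–B8, B8–B9
Every bag has size at most 2, so the width is 2 − 1 = 1 and tw(G) ≤ 1. Any graph with an edge has treewidth ≥ 1, and G has the edge 9–2. Therefore the treewidth is 1.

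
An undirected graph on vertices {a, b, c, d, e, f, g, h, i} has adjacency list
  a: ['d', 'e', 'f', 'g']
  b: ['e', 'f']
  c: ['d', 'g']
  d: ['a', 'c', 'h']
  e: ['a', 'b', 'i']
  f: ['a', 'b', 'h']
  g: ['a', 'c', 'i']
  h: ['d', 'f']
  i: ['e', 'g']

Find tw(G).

3

A width-3 tree decomposition is:
Bags: B1 = {c, e, g, i}  B2 = {a, c, e, g}  B3 = {a, c, d, e}  B4 = {a, b, d, e}  B5 = {a, b, d, f}  B6 = {b, d, f, h}
Tree: B1–B2, B2–B3, B3–B4, B4–B5, B5–B6
Each bag holds 4 vertices, so the decomposition has width 3, which upper-bounds the treewidth. For the lower bound: the 4 vertex sets {c,g,i}, {e}, {a}, {b,d,f,h} are disjoint, each induces a connected subgraph, and every pair is joined by at least one edge of G. Contracting each set to a single vertex therefore yields K_{4} as a minor, and since treewidth is minor-monotone, tw(G) ≥ tw(K_{4}) = 3. Combining the bounds, tw(G) = 3.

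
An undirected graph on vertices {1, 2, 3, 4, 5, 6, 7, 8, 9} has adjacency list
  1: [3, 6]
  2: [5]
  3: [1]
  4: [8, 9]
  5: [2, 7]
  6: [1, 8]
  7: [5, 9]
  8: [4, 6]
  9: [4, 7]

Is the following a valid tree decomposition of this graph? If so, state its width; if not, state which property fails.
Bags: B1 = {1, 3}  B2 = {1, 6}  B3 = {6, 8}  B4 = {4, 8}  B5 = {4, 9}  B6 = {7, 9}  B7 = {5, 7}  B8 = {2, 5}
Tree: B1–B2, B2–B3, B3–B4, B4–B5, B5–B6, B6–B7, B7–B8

Vertex coverage: the bags together contain {1, 2, 3, 4, 5, 6, 7, 8, 9}, the full vertex set. Edge coverage: each edge of G has both endpoints in at least one bag. Running intersection: for every vertex, the bags containing it form a connected subtree. All three properties hold, so this is a valid tree decomposition of width max|bag| − 1 = 1, and hence tw(G) ≤ 1.

Yes; width 1.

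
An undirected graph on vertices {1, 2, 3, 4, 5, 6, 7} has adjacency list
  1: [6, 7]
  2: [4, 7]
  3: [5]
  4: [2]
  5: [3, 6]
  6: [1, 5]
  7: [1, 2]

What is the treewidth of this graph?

1

A width-1 tree decomposition is:
Bags: B1 = {2, 4}  B2 = {2, 7}  B3 = {1, 7}  B4 = {1, 6}  B5 = {5, 6}  B6 = {3, 5}
Tree: B1–B2, B2–B3, B3–B4, B4–B5, B5–B6
Every bag has size at most 2, so the width is 2 − 1 = 1 and tw(G) ≤ 1. G has an edge, so its treewidth is at least 1. Hence tw(G) = 1 exactly.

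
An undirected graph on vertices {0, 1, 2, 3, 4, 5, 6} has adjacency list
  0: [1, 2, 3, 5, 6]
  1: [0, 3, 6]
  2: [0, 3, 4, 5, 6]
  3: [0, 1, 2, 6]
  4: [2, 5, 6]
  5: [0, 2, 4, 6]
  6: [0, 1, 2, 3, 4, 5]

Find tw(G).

3

A width-3 tree decomposition is:
Bags: B1 = {0, 2, 5, 6}  B2 = {2, 4, 5, 6}  B3 = {0, 2, 3, 6}  B4 = {0, 1, 3, 6}
Tree: B1–B2, B1–B3, B3–B4
Every bag has size at most 4, so the width is 4 − 1 = 3 and tw(G) ≤ 3. Conversely, {0, 1, 3, 6} is a clique of size 4, and the vertices of any clique must share a bag in every tree decomposition; so some bag has ≥ 4 vertices and tw(G) ≥ 3. The upper and lower bounds meet at 3, so that is the treewidth.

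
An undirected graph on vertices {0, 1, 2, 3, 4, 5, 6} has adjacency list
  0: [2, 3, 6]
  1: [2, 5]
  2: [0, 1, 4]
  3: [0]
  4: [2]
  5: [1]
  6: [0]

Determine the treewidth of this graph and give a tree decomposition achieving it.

Treewidth 1.
One optimal decomposition is:
Bags: B1 = {0, 2}  B2 = {2, 4}  B3 = {1, 2}  B4 = {1, 5}  B5 = {0, 3}  B6 = {0, 6}
Tree: B1–B2, B1–B3, B3–B4, B1–B5, B5–B6

Every bag has size at most 2, so the width is 2 − 1 = 1 and tw(G) ≤ 1. G has an edge, so its treewidth is at least 1. Hence tw(G) = 1 exactly.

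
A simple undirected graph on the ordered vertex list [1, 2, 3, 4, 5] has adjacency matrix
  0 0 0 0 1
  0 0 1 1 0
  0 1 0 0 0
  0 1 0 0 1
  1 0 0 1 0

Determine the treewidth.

1

A width-1 tree decomposition is:
Bags: B1 = {2, 3}  B2 = {2, 4}  B3 = {4, 5}  B4 = {1, 5}
Tree: B1–B2, B2–B3, B3–B4
Each bag holds 2 vertices, so the decomposition has width 1, which upper-bounds the treewidth. G has an edge, so its treewidth is at least 1. Therefore the treewidth is 1.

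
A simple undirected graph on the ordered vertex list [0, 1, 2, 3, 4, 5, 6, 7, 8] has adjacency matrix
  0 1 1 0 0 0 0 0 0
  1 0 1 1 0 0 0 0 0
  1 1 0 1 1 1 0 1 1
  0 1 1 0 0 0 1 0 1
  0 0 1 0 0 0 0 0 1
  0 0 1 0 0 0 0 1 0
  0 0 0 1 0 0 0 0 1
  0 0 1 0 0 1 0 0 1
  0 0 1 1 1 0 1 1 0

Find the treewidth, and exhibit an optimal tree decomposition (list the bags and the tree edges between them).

Every bag has size at most 3, so the width is 3 − 1 = 2 and tw(G) ≤ 2. Conversely, {0, 1, 2} is a clique of size 3, and the vertices of any clique must share a bag in every tree decomposition; so some bag has ≥ 3 vertices and tw(G) ≥ 2. The upper and lower bounds meet at 2, so that is the treewidth.

Treewidth 2.
One such decomposition:
Bags: B1 = {1, 2, 3}  B2 = {2, 3, 8}  B3 = {2, 7, 8}  B4 = {0, 1, 2}  B5 = {2, 5, 7}  B6 = {3, 6, 8}  B7 = {2, 4, 8}
Tree: B1–B2, B2–B3, B1–B4, B3–B5, B2–B6, B2–B7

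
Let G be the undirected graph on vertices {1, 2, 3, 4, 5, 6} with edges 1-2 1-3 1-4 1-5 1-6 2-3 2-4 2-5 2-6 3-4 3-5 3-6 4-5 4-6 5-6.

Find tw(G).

5

A width-5 tree decomposition is:
Bags: B1 = {1, 2, 3, 4, 5, 6}
Tree: (single bag)
A single bag containing all 6 vertices is trivially a valid decomposition of width 5. For the lower bound, the 6 vertices {1, 2, 3, 4, 5, 6} are pairwise adjacent, and any tree decomposition puts a clique entirely inside one bag — forcing width ≥ 5. Combining the bounds, tw(G) = 5.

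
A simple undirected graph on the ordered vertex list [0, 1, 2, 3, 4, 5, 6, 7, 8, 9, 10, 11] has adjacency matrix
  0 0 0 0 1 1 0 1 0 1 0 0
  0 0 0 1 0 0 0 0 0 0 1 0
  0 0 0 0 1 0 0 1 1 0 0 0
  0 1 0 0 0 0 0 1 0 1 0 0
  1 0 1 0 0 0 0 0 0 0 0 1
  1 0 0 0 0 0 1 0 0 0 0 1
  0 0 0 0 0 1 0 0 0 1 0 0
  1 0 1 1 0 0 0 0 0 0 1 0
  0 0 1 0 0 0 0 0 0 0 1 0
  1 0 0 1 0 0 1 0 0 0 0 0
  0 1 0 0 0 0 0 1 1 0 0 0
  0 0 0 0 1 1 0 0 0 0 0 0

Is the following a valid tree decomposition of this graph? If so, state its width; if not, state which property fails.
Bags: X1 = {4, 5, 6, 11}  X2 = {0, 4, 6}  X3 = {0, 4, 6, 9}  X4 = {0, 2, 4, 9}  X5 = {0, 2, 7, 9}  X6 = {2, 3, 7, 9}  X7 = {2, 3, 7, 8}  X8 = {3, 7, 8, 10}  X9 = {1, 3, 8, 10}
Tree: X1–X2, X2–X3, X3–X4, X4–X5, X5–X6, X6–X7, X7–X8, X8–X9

A tree decomposition must satisfy three properties: every vertex lies in some bag; for every edge, both endpoints lie together in some bag; and for every vertex, the bags containing it form a connected subtree. Here edge (5,0) lies in no bag, so the decomposition is invalid.

No — edge (5,0) lies in no bag.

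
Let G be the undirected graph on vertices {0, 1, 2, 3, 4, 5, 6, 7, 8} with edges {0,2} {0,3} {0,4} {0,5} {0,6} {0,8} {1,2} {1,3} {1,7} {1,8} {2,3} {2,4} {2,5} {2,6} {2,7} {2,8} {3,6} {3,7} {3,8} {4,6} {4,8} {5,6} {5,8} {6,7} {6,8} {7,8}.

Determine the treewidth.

A width-4 tree decomposition is:
Bags: B1 = {2, 3, 6, 7, 8}  B2 = {0, 2, 3, 6, 8}  B3 = {0, 2, 5, 6, 8}  B4 = {1, 2, 3, 7, 8}  B5 = {0, 2, 4, 6, 8}
Tree: B1–B2, B2–B3, B1–B4, B3–B5
The largest bag has 5 vertices, giving width 4; this decomposition certifies tw(G) ≤ 4. On the other hand G contains the 5-clique {1, 2, 3, 7, 8}. A clique must lie in a single bag of any decomposition, so no decomposition can have width below 4. Therefore the treewidth is 4.

4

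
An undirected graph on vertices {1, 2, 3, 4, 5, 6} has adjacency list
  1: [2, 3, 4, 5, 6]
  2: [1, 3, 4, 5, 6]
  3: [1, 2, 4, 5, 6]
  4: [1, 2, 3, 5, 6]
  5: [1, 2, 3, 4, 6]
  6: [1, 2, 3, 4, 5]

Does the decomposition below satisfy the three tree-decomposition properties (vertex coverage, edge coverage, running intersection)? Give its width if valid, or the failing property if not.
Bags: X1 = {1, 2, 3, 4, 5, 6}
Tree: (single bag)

Every vertex of G appears in some bag (union = {1, 2, 3, 4, 5, 6}); every edge is covered by a bag; and for each vertex v the set of bags containing v is connected in the bag tree. The decomposition is therefore valid. The largest bag has 6 vertices, so the width is 5.

Yes; width 5.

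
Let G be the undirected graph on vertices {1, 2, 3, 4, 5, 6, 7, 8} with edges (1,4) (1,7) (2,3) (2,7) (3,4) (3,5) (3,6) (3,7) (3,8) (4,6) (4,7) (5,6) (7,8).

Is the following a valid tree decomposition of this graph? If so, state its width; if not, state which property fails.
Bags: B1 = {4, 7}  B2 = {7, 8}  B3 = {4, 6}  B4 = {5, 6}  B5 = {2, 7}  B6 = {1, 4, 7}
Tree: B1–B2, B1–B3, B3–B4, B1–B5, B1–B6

No — vertex 3 appears in no bag.

A tree decomposition must satisfy three properties: every vertex lies in some bag; for every edge, both endpoints lie together in some bag; and for every vertex, the bags containing it form a connected subtree. Here vertex 3 appears in no bag, so the decomposition is invalid.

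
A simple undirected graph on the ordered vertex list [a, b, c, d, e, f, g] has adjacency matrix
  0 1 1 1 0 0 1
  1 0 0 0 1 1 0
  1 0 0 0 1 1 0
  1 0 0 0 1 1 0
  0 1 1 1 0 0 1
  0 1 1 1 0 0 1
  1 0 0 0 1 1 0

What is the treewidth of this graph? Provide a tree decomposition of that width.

The largest bag has 4 vertices, giving width 3; this decomposition certifies tw(G) ≤ 3. For the lower bound: the 4 vertex sets {b,e}, {d,f}, {a}, {c} are disjoint, each induces a connected subgraph, and every pair is joined by at least one edge of G. Contracting each set to a single vertex therefore yields K_{4} as a minor, and since treewidth is minor-monotone, tw(G) ≥ tw(K_{4}) = 3. The upper and lower bounds meet at 3, so that is the treewidth.

Treewidth 3.
Bags: B1 = {a, b, e, f}  B2 = {a, d, e, f}  B3 = {a, c, e, f}  B4 = {a, e, f, g}
Tree: B1–B2, B2–B3, B3–B4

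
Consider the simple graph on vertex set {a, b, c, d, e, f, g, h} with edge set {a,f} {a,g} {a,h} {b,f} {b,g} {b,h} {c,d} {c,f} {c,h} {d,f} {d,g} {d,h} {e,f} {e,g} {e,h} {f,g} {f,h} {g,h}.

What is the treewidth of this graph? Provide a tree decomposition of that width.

Every bag has size at most 4, so the width is 4 − 1 = 3 and tw(G) ≤ 3. On the other hand G contains the 4-clique {d, f, g, h}. A clique must lie in a single bag of any decomposition, so no decomposition can have width below 3. Combining the bounds, tw(G) = 3.

Treewidth 3.
One such decomposition:
Bags: B1 = {b, f, g, h}  B2 = {d, f, g, h}  B3 = {a, f, g, h}  B4 = {e, f, g, h}  B5 = {c, d, f, h}
Tree: B1–B2, B2–B3, B2–B4, B2–B5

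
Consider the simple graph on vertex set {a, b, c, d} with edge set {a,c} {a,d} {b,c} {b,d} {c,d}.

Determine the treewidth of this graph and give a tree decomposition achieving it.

Each bag holds 3 vertices, so the decomposition has width 2, which upper-bounds the treewidth. For the lower bound, the 3 vertices {a, c, d} are pairwise adjacent, and any tree decomposition puts a clique entirely inside one bag — forcing width ≥ 2. Combining the bounds, tw(G) = 2.

Treewidth 2.
One such decomposition:
Bags: B1 = {a, c, d}  B2 = {b, c, d}
Tree: B1–B2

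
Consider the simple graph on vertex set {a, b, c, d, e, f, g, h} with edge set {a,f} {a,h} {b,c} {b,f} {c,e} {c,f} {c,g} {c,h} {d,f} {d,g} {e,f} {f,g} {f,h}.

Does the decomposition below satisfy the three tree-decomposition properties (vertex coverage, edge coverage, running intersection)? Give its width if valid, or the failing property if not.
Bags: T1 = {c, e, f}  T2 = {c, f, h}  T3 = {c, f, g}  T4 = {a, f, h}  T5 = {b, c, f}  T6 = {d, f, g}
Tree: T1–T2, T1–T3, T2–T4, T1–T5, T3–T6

Yes; width 2.

Every vertex of G appears in some bag (union = {a, b, c, d, e, f, g, h}); every edge is covered by a bag; and for each vertex v the set of bags containing v is connected in the bag tree. The decomposition is therefore valid. The largest bag has 3 vertices, so the width is 2.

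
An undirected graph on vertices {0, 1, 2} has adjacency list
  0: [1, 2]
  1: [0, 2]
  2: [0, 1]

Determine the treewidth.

2

A width-2 tree decomposition is:
Bags: B1 = {0, 1, 2}
Tree: (single bag)
A single bag containing all 3 vertices is trivially a valid decomposition of width 2. Conversely, {0, 1, 2} is a clique of size 3, and the vertices of any clique must share a bag in every tree decomposition; so some bag has ≥ 3 vertices and tw(G) ≥ 2. Combining the bounds, tw(G) = 2.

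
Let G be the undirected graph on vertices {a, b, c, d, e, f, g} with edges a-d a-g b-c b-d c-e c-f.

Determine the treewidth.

A width-1 tree decomposition is:
Bags: B1 = {b, d}  B2 = {a, d}  B3 = {a, g}  B4 = {b, c}  B5 = {c, e}  B6 = {c, f}
Tree: B1–B2, B2–B3, B1–B4, B4–B5, B4–B6
Each bag holds 2 vertices, so the decomposition has width 1, which upper-bounds the treewidth. Since G has at least one edge (e.g. b–d), it is not an edgeless graph, so tw(G) ≥ 1. Hence tw(G) = 1 exactly.

1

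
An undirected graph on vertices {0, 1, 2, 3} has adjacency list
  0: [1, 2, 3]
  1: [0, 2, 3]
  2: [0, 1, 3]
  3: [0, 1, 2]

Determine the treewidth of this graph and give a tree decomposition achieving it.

Treewidth 3.
One such decomposition:
Bags: B1 = {0, 1, 2, 3}
Tree: (single bag)

A single bag containing all 4 vertices is trivially a valid decomposition of width 3. Conversely, {0, 1, 2, 3} is a clique of size 4, and the vertices of any clique must share a bag in every tree decomposition; so some bag has ≥ 4 vertices and tw(G) ≥ 3. Hence tw(G) = 3 exactly.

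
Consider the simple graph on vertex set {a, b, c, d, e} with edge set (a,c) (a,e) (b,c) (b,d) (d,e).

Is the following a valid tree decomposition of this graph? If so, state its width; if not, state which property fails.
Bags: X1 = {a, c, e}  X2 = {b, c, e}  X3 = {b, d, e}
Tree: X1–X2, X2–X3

Checking the three conditions: (i) the bags cover all of {a, b, c, d, e}; (ii) for each edge, some bag contains both endpoints; (iii) the bags containing any fixed vertex form a subtree. All hold, so the decomposition is valid with width 3 − 1 = 2.

Yes; width 2.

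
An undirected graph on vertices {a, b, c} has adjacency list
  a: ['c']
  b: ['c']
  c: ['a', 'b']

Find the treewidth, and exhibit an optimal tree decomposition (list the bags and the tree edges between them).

Every bag has size at most 2, so the width is 2 − 1 = 1 and tw(G) ≤ 1. Since G has at least one edge (e.g. c–b), it is not an edgeless graph, so tw(G) ≥ 1. The upper and lower bounds meet at 1, so that is the treewidth.

Treewidth 1.
Bags: B1 = {b, c}  B2 = {a, c}
Tree: B1–B2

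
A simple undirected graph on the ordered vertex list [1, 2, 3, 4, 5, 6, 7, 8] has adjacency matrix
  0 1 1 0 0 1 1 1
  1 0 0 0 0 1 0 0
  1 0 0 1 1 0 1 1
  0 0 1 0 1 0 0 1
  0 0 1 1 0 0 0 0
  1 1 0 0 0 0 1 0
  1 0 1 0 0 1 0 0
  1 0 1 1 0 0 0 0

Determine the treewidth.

2

A width-2 tree decomposition is:
Bags: B1 = {1, 3, 7}  B2 = {1, 6, 7}  B3 = {1, 3, 8}  B4 = {3, 4, 8}  B5 = {1, 2, 6}  B6 = {3, 4, 5}
Tree: B1–B2, B1–B3, B3–B4, B2–B5, B4–B6
Every bag has size at most 3, so the width is 3 − 1 = 2 and tw(G) ≤ 2. Conversely, {1, 2, 6} is a clique of size 3, and the vertices of any clique must share a bag in every tree decomposition; so some bag has ≥ 3 vertices and tw(G) ≥ 2. Therefore the treewidth is 2.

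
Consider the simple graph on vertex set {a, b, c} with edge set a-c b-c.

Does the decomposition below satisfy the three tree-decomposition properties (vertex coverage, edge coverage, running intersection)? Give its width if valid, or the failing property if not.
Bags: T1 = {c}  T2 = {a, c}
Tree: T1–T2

A tree decomposition must satisfy three properties: every vertex lies in some bag; for every edge, both endpoints lie together in some bag; and for every vertex, the bags containing it form a connected subtree. Here vertex b appears in no bag, so the decomposition is invalid.

No — vertex b appears in no bag.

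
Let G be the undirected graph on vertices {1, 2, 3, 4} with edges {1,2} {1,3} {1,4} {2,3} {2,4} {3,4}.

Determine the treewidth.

A width-3 tree decomposition is:
Bags: B1 = {1, 2, 3, 4}
Tree: (single bag)
With just one bag of size 4, the width is 4 − 1 = 3, so tw(G) ≤ 3. On the other hand G contains the 4-clique {1, 2, 3, 4}. A clique must lie in a single bag of any decomposition, so no decomposition can have width below 3. Hence tw(G) = 3 exactly.

3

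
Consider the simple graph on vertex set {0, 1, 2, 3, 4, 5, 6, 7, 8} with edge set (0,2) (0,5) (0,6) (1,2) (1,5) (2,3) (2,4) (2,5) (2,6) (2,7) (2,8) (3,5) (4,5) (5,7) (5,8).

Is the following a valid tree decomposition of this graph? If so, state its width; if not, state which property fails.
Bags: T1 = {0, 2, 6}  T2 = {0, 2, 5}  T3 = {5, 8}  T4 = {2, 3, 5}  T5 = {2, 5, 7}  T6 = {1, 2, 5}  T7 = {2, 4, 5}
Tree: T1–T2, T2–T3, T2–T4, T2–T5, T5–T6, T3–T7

A tree decomposition must satisfy three properties: every vertex lies in some bag; for every edge, both endpoints lie together in some bag; and for every vertex, the bags containing it form a connected subtree. Here edge (2,8) lies in no bag, so the decomposition is invalid.

No — edge (2,8) lies in no bag.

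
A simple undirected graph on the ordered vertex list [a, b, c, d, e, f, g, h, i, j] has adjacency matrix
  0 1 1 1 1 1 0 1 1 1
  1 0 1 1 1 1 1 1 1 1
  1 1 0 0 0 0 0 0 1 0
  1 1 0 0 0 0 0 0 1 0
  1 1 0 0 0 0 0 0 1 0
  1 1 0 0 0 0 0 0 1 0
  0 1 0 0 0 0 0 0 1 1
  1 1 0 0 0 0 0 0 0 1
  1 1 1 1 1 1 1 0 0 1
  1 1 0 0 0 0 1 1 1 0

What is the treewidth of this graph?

3

A width-3 tree decomposition is:
Bags: B1 = {a, b, c, i}  B2 = {a, b, i, j}  B3 = {a, b, d, i}  B4 = {a, b, f, i}  B5 = {b, g, i, j}  B6 = {a, b, e, i}  B7 = {a, b, h, j}
Tree: B1–B2, B1–B3, B3–B4, B2–B5, B3–B6, B2–B7
Every bag has size at most 4, so the width is 4 − 1 = 3 and tw(G) ≤ 3. For the lower bound, the 4 vertices {a, b, h, j} are pairwise adjacent, and any tree decomposition puts a clique entirely inside one bag — forcing width ≥ 3. Therefore the treewidth is 3.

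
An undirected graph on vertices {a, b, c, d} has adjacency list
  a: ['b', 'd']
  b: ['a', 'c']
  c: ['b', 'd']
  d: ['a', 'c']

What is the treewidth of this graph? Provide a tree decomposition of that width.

Each bag holds 3 vertices, so the decomposition has width 2, which upper-bounds the treewidth. The edges b–a–d–c–b form a cycle, so G is not a tree and its treewidth is at least 2. Therefore the treewidth is 2.

Treewidth 2.
Bags: B1 = {a, b, d}  B2 = {b, c, d}
Tree: B1–B2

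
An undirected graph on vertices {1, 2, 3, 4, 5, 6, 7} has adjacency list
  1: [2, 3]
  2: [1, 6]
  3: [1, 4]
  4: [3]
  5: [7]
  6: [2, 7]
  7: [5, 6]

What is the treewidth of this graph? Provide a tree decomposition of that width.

Each bag holds 2 vertices, so the decomposition has width 1, which upper-bounds the treewidth. Since G has at least one edge (e.g. 5–7), it is not an edgeless graph, so tw(G) ≥ 1. Hence tw(G) = 1 exactly.

Treewidth 1.
Bags: B1 = {5, 7}  B2 = {6, 7}  B3 = {2, 6}  B4 = {1, 2}  B5 = {1, 3}  B6 = {3, 4}
Tree: B1–B2, B2–B3, B3–B4, B4–B5, B5–B6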